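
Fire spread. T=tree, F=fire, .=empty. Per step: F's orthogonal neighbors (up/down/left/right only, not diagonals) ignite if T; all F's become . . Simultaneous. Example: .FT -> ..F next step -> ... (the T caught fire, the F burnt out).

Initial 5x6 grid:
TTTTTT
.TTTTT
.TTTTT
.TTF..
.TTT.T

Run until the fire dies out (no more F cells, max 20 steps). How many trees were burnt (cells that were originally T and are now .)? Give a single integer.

Answer: 21

Derivation:
Step 1: +3 fires, +1 burnt (F count now 3)
Step 2: +5 fires, +3 burnt (F count now 5)
Step 3: +6 fires, +5 burnt (F count now 6)
Step 4: +4 fires, +6 burnt (F count now 4)
Step 5: +2 fires, +4 burnt (F count now 2)
Step 6: +1 fires, +2 burnt (F count now 1)
Step 7: +0 fires, +1 burnt (F count now 0)
Fire out after step 7
Initially T: 22, now '.': 29
Total burnt (originally-T cells now '.'): 21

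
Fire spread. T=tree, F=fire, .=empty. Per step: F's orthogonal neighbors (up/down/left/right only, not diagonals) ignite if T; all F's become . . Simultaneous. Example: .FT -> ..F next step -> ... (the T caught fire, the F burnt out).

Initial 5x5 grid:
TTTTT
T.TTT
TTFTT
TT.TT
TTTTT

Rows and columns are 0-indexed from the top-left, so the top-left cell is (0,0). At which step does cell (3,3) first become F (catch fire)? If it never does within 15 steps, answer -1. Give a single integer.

Step 1: cell (3,3)='T' (+3 fires, +1 burnt)
Step 2: cell (3,3)='F' (+6 fires, +3 burnt)
  -> target ignites at step 2
Step 3: cell (3,3)='.' (+8 fires, +6 burnt)
Step 4: cell (3,3)='.' (+5 fires, +8 burnt)
Step 5: cell (3,3)='.' (+0 fires, +5 burnt)
  fire out at step 5

2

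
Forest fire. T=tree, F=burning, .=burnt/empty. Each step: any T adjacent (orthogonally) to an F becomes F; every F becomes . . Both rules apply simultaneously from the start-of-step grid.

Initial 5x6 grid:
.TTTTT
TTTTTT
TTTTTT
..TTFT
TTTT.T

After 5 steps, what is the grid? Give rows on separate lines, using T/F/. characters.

Step 1: 3 trees catch fire, 1 burn out
  .TTTTT
  TTTTTT
  TTTTFT
  ..TF.F
  TTTT.T
Step 2: 6 trees catch fire, 3 burn out
  .TTTTT
  TTTTFT
  TTTF.F
  ..F...
  TTTF.F
Step 3: 5 trees catch fire, 6 burn out
  .TTTFT
  TTTF.F
  TTF...
  ......
  TTF...
Step 4: 5 trees catch fire, 5 burn out
  .TTF.F
  TTF...
  TF....
  ......
  TF....
Step 5: 4 trees catch fire, 5 burn out
  .TF...
  TF....
  F.....
  ......
  F.....

.TF...
TF....
F.....
......
F.....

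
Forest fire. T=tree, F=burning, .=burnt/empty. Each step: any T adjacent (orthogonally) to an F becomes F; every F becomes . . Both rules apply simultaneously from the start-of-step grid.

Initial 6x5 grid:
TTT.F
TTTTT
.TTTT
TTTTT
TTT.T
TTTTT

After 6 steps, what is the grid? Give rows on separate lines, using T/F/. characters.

Step 1: 1 trees catch fire, 1 burn out
  TTT..
  TTTTF
  .TTTT
  TTTTT
  TTT.T
  TTTTT
Step 2: 2 trees catch fire, 1 burn out
  TTT..
  TTTF.
  .TTTF
  TTTTT
  TTT.T
  TTTTT
Step 3: 3 trees catch fire, 2 burn out
  TTT..
  TTF..
  .TTF.
  TTTTF
  TTT.T
  TTTTT
Step 4: 5 trees catch fire, 3 burn out
  TTF..
  TF...
  .TF..
  TTTF.
  TTT.F
  TTTTT
Step 5: 5 trees catch fire, 5 burn out
  TF...
  F....
  .F...
  TTF..
  TTT..
  TTTTF
Step 6: 4 trees catch fire, 5 burn out
  F....
  .....
  .....
  TF...
  TTF..
  TTTF.

F....
.....
.....
TF...
TTF..
TTTF.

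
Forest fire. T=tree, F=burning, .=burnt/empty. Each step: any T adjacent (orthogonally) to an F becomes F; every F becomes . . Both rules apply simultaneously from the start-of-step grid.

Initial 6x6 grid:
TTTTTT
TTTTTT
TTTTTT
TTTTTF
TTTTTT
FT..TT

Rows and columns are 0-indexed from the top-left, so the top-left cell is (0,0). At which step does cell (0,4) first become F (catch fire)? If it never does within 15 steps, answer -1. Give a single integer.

Step 1: cell (0,4)='T' (+5 fires, +2 burnt)
Step 2: cell (0,4)='T' (+7 fires, +5 burnt)
Step 3: cell (0,4)='T' (+9 fires, +7 burnt)
Step 4: cell (0,4)='F' (+5 fires, +9 burnt)
  -> target ignites at step 4
Step 5: cell (0,4)='.' (+4 fires, +5 burnt)
Step 6: cell (0,4)='.' (+2 fires, +4 burnt)
Step 7: cell (0,4)='.' (+0 fires, +2 burnt)
  fire out at step 7

4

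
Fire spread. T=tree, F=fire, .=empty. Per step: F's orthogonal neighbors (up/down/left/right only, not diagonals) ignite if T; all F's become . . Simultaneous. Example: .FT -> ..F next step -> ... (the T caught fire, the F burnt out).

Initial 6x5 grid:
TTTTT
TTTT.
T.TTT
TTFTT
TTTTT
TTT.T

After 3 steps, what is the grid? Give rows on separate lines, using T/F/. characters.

Step 1: 4 trees catch fire, 1 burn out
  TTTTT
  TTTT.
  T.FTT
  TF.FT
  TTFTT
  TTT.T
Step 2: 7 trees catch fire, 4 burn out
  TTTTT
  TTFT.
  T..FT
  F...F
  TF.FT
  TTF.T
Step 3: 8 trees catch fire, 7 burn out
  TTFTT
  TF.F.
  F...F
  .....
  F...F
  TF..T

TTFTT
TF.F.
F...F
.....
F...F
TF..T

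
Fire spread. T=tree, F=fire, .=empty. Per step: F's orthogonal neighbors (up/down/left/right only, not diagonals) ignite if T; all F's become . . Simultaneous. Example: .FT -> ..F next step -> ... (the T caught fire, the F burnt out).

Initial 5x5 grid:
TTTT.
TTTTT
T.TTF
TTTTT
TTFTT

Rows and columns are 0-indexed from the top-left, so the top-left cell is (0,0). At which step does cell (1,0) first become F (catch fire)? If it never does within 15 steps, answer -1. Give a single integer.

Step 1: cell (1,0)='T' (+6 fires, +2 burnt)
Step 2: cell (1,0)='T' (+6 fires, +6 burnt)
Step 3: cell (1,0)='T' (+3 fires, +6 burnt)
Step 4: cell (1,0)='T' (+3 fires, +3 burnt)
Step 5: cell (1,0)='F' (+2 fires, +3 burnt)
  -> target ignites at step 5
Step 6: cell (1,0)='.' (+1 fires, +2 burnt)
Step 7: cell (1,0)='.' (+0 fires, +1 burnt)
  fire out at step 7

5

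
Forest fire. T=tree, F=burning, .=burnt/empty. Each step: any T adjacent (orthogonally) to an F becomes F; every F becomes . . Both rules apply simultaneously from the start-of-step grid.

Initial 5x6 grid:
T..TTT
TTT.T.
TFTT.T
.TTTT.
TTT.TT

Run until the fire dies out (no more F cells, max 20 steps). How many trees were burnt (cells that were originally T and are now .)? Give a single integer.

Answer: 16

Derivation:
Step 1: +4 fires, +1 burnt (F count now 4)
Step 2: +5 fires, +4 burnt (F count now 5)
Step 3: +4 fires, +5 burnt (F count now 4)
Step 4: +1 fires, +4 burnt (F count now 1)
Step 5: +1 fires, +1 burnt (F count now 1)
Step 6: +1 fires, +1 burnt (F count now 1)
Step 7: +0 fires, +1 burnt (F count now 0)
Fire out after step 7
Initially T: 21, now '.': 25
Total burnt (originally-T cells now '.'): 16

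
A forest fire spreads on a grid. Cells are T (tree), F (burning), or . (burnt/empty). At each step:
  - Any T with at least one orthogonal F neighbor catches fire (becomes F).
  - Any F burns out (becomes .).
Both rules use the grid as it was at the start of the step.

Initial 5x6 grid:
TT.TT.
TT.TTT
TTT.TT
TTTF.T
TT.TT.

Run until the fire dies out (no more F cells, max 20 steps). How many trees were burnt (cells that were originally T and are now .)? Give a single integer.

Step 1: +2 fires, +1 burnt (F count now 2)
Step 2: +3 fires, +2 burnt (F count now 3)
Step 3: +3 fires, +3 burnt (F count now 3)
Step 4: +3 fires, +3 burnt (F count now 3)
Step 5: +2 fires, +3 burnt (F count now 2)
Step 6: +1 fires, +2 burnt (F count now 1)
Step 7: +0 fires, +1 burnt (F count now 0)
Fire out after step 7
Initially T: 22, now '.': 22
Total burnt (originally-T cells now '.'): 14

Answer: 14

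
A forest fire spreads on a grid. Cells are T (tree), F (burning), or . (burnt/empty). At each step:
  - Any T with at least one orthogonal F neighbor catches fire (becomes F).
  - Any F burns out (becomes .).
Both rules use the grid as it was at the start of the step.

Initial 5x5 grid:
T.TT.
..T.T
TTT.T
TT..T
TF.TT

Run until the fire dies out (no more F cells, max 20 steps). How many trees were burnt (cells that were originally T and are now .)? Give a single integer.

Answer: 9

Derivation:
Step 1: +2 fires, +1 burnt (F count now 2)
Step 2: +2 fires, +2 burnt (F count now 2)
Step 3: +2 fires, +2 burnt (F count now 2)
Step 4: +1 fires, +2 burnt (F count now 1)
Step 5: +1 fires, +1 burnt (F count now 1)
Step 6: +1 fires, +1 burnt (F count now 1)
Step 7: +0 fires, +1 burnt (F count now 0)
Fire out after step 7
Initially T: 15, now '.': 19
Total burnt (originally-T cells now '.'): 9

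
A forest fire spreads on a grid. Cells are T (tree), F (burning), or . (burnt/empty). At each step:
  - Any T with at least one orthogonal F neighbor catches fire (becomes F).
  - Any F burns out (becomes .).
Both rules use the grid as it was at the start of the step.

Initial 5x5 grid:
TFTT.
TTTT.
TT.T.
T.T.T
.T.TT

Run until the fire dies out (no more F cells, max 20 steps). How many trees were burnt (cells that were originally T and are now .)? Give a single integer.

Answer: 11

Derivation:
Step 1: +3 fires, +1 burnt (F count now 3)
Step 2: +4 fires, +3 burnt (F count now 4)
Step 3: +2 fires, +4 burnt (F count now 2)
Step 4: +2 fires, +2 burnt (F count now 2)
Step 5: +0 fires, +2 burnt (F count now 0)
Fire out after step 5
Initially T: 16, now '.': 20
Total burnt (originally-T cells now '.'): 11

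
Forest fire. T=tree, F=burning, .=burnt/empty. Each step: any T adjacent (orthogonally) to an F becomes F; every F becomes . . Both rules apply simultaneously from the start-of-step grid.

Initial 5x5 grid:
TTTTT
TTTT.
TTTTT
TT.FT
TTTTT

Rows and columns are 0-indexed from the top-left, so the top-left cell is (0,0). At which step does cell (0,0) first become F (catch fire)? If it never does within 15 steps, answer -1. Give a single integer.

Step 1: cell (0,0)='T' (+3 fires, +1 burnt)
Step 2: cell (0,0)='T' (+5 fires, +3 burnt)
Step 3: cell (0,0)='T' (+4 fires, +5 burnt)
Step 4: cell (0,0)='T' (+6 fires, +4 burnt)
Step 5: cell (0,0)='T' (+3 fires, +6 burnt)
Step 6: cell (0,0)='F' (+1 fires, +3 burnt)
  -> target ignites at step 6
Step 7: cell (0,0)='.' (+0 fires, +1 burnt)
  fire out at step 7

6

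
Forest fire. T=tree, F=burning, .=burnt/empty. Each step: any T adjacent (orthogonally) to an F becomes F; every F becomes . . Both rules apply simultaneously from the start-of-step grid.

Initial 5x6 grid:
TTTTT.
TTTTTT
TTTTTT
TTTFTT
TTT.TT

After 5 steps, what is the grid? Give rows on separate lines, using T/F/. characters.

Step 1: 3 trees catch fire, 1 burn out
  TTTTT.
  TTTTTT
  TTTFTT
  TTF.FT
  TTT.TT
Step 2: 7 trees catch fire, 3 burn out
  TTTTT.
  TTTFTT
  TTF.FT
  TF...F
  TTF.FT
Step 3: 8 trees catch fire, 7 burn out
  TTTFT.
  TTF.FT
  TF...F
  F.....
  TF...F
Step 4: 6 trees catch fire, 8 burn out
  TTF.F.
  TF...F
  F.....
  ......
  F.....
Step 5: 2 trees catch fire, 6 burn out
  TF....
  F.....
  ......
  ......
  ......

TF....
F.....
......
......
......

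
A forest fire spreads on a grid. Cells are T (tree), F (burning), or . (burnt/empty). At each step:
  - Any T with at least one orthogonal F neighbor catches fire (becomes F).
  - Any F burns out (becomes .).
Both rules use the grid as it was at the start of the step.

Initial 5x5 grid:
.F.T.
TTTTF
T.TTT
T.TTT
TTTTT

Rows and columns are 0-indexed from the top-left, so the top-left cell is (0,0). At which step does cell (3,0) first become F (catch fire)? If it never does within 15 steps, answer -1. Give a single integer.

Step 1: cell (3,0)='T' (+3 fires, +2 burnt)
Step 2: cell (3,0)='T' (+5 fires, +3 burnt)
Step 3: cell (3,0)='T' (+4 fires, +5 burnt)
Step 4: cell (3,0)='F' (+3 fires, +4 burnt)
  -> target ignites at step 4
Step 5: cell (3,0)='.' (+2 fires, +3 burnt)
Step 6: cell (3,0)='.' (+1 fires, +2 burnt)
Step 7: cell (3,0)='.' (+0 fires, +1 burnt)
  fire out at step 7

4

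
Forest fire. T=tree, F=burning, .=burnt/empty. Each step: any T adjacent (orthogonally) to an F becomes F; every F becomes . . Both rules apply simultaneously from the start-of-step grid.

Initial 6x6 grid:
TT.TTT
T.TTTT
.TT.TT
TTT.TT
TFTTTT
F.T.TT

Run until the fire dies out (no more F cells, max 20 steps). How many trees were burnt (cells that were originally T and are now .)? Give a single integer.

Answer: 24

Derivation:
Step 1: +3 fires, +2 burnt (F count now 3)
Step 2: +5 fires, +3 burnt (F count now 5)
Step 3: +2 fires, +5 burnt (F count now 2)
Step 4: +4 fires, +2 burnt (F count now 4)
Step 5: +4 fires, +4 burnt (F count now 4)
Step 6: +3 fires, +4 burnt (F count now 3)
Step 7: +2 fires, +3 burnt (F count now 2)
Step 8: +1 fires, +2 burnt (F count now 1)
Step 9: +0 fires, +1 burnt (F count now 0)
Fire out after step 9
Initially T: 27, now '.': 33
Total burnt (originally-T cells now '.'): 24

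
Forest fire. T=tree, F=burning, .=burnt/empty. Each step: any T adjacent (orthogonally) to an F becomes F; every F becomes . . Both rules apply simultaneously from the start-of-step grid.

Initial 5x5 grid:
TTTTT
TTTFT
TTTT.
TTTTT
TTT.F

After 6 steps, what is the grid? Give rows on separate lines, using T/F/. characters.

Step 1: 5 trees catch fire, 2 burn out
  TTTFT
  TTF.F
  TTTF.
  TTTTF
  TTT..
Step 2: 5 trees catch fire, 5 burn out
  TTF.F
  TF...
  TTF..
  TTTF.
  TTT..
Step 3: 4 trees catch fire, 5 burn out
  TF...
  F....
  TF...
  TTF..
  TTT..
Step 4: 4 trees catch fire, 4 burn out
  F....
  .....
  F....
  TF...
  TTF..
Step 5: 2 trees catch fire, 4 burn out
  .....
  .....
  .....
  F....
  TF...
Step 6: 1 trees catch fire, 2 burn out
  .....
  .....
  .....
  .....
  F....

.....
.....
.....
.....
F....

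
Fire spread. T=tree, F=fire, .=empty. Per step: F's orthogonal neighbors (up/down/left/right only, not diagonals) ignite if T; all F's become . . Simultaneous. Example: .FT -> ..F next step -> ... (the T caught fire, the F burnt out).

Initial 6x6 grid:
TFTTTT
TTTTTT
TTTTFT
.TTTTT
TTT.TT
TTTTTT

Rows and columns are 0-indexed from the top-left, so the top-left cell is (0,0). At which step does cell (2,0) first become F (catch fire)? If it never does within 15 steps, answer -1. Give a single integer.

Step 1: cell (2,0)='T' (+7 fires, +2 burnt)
Step 2: cell (2,0)='T' (+11 fires, +7 burnt)
Step 3: cell (2,0)='F' (+6 fires, +11 burnt)
  -> target ignites at step 3
Step 4: cell (2,0)='.' (+4 fires, +6 burnt)
Step 5: cell (2,0)='.' (+3 fires, +4 burnt)
Step 6: cell (2,0)='.' (+1 fires, +3 burnt)
Step 7: cell (2,0)='.' (+0 fires, +1 burnt)
  fire out at step 7

3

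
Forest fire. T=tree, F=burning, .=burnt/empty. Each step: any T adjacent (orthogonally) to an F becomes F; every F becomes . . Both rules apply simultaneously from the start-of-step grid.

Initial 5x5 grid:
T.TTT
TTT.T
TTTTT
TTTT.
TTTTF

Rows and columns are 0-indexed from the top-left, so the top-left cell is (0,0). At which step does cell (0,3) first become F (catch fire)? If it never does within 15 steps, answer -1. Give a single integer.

Step 1: cell (0,3)='T' (+1 fires, +1 burnt)
Step 2: cell (0,3)='T' (+2 fires, +1 burnt)
Step 3: cell (0,3)='T' (+3 fires, +2 burnt)
Step 4: cell (0,3)='T' (+4 fires, +3 burnt)
Step 5: cell (0,3)='T' (+4 fires, +4 burnt)
Step 6: cell (0,3)='T' (+4 fires, +4 burnt)
Step 7: cell (0,3)='F' (+2 fires, +4 burnt)
  -> target ignites at step 7
Step 8: cell (0,3)='.' (+1 fires, +2 burnt)
Step 9: cell (0,3)='.' (+0 fires, +1 burnt)
  fire out at step 9

7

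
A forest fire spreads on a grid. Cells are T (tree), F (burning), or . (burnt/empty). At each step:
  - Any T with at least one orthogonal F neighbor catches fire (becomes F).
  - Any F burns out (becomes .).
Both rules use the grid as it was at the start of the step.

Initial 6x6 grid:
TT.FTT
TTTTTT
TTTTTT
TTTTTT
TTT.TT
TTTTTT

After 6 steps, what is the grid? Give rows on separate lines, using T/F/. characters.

Step 1: 2 trees catch fire, 1 burn out
  TT..FT
  TTTFTT
  TTTTTT
  TTTTTT
  TTT.TT
  TTTTTT
Step 2: 4 trees catch fire, 2 burn out
  TT...F
  TTF.FT
  TTTFTT
  TTTTTT
  TTT.TT
  TTTTTT
Step 3: 5 trees catch fire, 4 burn out
  TT....
  TF...F
  TTF.FT
  TTTFTT
  TTT.TT
  TTTTTT
Step 4: 6 trees catch fire, 5 burn out
  TF....
  F.....
  TF...F
  TTF.FT
  TTT.TT
  TTTTTT
Step 5: 6 trees catch fire, 6 burn out
  F.....
  ......
  F.....
  TF...F
  TTF.FT
  TTTTTT
Step 6: 5 trees catch fire, 6 burn out
  ......
  ......
  ......
  F.....
  TF...F
  TTFTFT

......
......
......
F.....
TF...F
TTFTFT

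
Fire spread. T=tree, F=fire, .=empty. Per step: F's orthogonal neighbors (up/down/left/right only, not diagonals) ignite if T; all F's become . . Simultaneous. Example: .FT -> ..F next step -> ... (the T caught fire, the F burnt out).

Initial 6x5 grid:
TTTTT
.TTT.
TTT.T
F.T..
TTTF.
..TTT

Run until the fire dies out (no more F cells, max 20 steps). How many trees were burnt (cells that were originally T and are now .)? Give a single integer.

Answer: 18

Derivation:
Step 1: +4 fires, +2 burnt (F count now 4)
Step 2: +5 fires, +4 burnt (F count now 5)
Step 3: +2 fires, +5 burnt (F count now 2)
Step 4: +2 fires, +2 burnt (F count now 2)
Step 5: +3 fires, +2 burnt (F count now 3)
Step 6: +1 fires, +3 burnt (F count now 1)
Step 7: +1 fires, +1 burnt (F count now 1)
Step 8: +0 fires, +1 burnt (F count now 0)
Fire out after step 8
Initially T: 19, now '.': 29
Total burnt (originally-T cells now '.'): 18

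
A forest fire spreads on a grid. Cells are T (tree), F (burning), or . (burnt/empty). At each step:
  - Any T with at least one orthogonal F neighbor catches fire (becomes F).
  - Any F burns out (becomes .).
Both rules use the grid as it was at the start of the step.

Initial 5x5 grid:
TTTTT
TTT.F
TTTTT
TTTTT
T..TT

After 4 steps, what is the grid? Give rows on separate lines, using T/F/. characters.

Step 1: 2 trees catch fire, 1 burn out
  TTTTF
  TTT..
  TTTTF
  TTTTT
  T..TT
Step 2: 3 trees catch fire, 2 burn out
  TTTF.
  TTT..
  TTTF.
  TTTTF
  T..TT
Step 3: 4 trees catch fire, 3 burn out
  TTF..
  TTT..
  TTF..
  TTTF.
  T..TF
Step 4: 5 trees catch fire, 4 burn out
  TF...
  TTF..
  TF...
  TTF..
  T..F.

TF...
TTF..
TF...
TTF..
T..F.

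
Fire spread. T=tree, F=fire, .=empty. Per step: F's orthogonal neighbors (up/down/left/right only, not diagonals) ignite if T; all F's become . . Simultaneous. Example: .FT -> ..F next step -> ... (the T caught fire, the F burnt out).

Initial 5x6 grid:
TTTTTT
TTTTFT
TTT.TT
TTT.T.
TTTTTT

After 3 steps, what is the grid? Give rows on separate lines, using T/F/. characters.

Step 1: 4 trees catch fire, 1 burn out
  TTTTFT
  TTTF.F
  TTT.FT
  TTT.T.
  TTTTTT
Step 2: 5 trees catch fire, 4 burn out
  TTTF.F
  TTF...
  TTT..F
  TTT.F.
  TTTTTT
Step 3: 4 trees catch fire, 5 burn out
  TTF...
  TF....
  TTF...
  TTT...
  TTTTFT

TTF...
TF....
TTF...
TTT...
TTTTFT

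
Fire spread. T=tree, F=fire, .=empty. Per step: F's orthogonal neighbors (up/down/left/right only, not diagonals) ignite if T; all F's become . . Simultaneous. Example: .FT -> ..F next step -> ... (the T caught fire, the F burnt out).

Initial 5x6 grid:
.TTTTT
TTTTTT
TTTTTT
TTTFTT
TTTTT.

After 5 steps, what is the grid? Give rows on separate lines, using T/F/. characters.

Step 1: 4 trees catch fire, 1 burn out
  .TTTTT
  TTTTTT
  TTTFTT
  TTF.FT
  TTTFT.
Step 2: 7 trees catch fire, 4 burn out
  .TTTTT
  TTTFTT
  TTF.FT
  TF...F
  TTF.F.
Step 3: 7 trees catch fire, 7 burn out
  .TTFTT
  TTF.FT
  TF...F
  F.....
  TF....
Step 4: 6 trees catch fire, 7 burn out
  .TF.FT
  TF...F
  F.....
  ......
  F.....
Step 5: 3 trees catch fire, 6 burn out
  .F...F
  F.....
  ......
  ......
  ......

.F...F
F.....
......
......
......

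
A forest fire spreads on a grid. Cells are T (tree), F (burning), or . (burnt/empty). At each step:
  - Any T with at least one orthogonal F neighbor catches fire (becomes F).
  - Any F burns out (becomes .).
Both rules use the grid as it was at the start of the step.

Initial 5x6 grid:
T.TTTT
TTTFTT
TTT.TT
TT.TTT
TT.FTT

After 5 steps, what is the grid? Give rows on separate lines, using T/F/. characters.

Step 1: 5 trees catch fire, 2 burn out
  T.TFTT
  TTF.FT
  TTT.TT
  TT.FTT
  TT..FT
Step 2: 8 trees catch fire, 5 burn out
  T.F.FT
  TF...F
  TTF.FT
  TT..FT
  TT...F
Step 3: 5 trees catch fire, 8 burn out
  T....F
  F.....
  TF...F
  TT...F
  TT....
Step 4: 3 trees catch fire, 5 burn out
  F.....
  ......
  F.....
  TF....
  TT....
Step 5: 2 trees catch fire, 3 burn out
  ......
  ......
  ......
  F.....
  TF....

......
......
......
F.....
TF....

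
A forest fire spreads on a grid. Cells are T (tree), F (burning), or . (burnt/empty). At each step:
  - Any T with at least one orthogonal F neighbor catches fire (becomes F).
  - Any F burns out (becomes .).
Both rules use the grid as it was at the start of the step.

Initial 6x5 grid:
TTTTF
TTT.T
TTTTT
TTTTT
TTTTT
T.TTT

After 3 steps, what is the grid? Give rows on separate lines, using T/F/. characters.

Step 1: 2 trees catch fire, 1 burn out
  TTTF.
  TTT.F
  TTTTT
  TTTTT
  TTTTT
  T.TTT
Step 2: 2 trees catch fire, 2 burn out
  TTF..
  TTT..
  TTTTF
  TTTTT
  TTTTT
  T.TTT
Step 3: 4 trees catch fire, 2 burn out
  TF...
  TTF..
  TTTF.
  TTTTF
  TTTTT
  T.TTT

TF...
TTF..
TTTF.
TTTTF
TTTTT
T.TTT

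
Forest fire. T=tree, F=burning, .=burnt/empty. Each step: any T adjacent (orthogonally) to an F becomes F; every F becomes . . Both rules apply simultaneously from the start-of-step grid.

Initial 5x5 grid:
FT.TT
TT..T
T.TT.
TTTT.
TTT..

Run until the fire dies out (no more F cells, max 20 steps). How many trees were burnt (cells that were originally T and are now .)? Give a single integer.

Step 1: +2 fires, +1 burnt (F count now 2)
Step 2: +2 fires, +2 burnt (F count now 2)
Step 3: +1 fires, +2 burnt (F count now 1)
Step 4: +2 fires, +1 burnt (F count now 2)
Step 5: +2 fires, +2 burnt (F count now 2)
Step 6: +3 fires, +2 burnt (F count now 3)
Step 7: +1 fires, +3 burnt (F count now 1)
Step 8: +0 fires, +1 burnt (F count now 0)
Fire out after step 8
Initially T: 16, now '.': 22
Total burnt (originally-T cells now '.'): 13

Answer: 13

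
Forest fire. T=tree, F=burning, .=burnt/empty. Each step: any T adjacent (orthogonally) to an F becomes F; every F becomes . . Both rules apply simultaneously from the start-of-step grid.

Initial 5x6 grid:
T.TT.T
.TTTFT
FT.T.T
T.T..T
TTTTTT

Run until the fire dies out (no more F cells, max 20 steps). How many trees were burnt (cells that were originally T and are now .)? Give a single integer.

Answer: 19

Derivation:
Step 1: +4 fires, +2 burnt (F count now 4)
Step 2: +7 fires, +4 burnt (F count now 7)
Step 3: +3 fires, +7 burnt (F count now 3)
Step 4: +2 fires, +3 burnt (F count now 2)
Step 5: +3 fires, +2 burnt (F count now 3)
Step 6: +0 fires, +3 burnt (F count now 0)
Fire out after step 6
Initially T: 20, now '.': 29
Total burnt (originally-T cells now '.'): 19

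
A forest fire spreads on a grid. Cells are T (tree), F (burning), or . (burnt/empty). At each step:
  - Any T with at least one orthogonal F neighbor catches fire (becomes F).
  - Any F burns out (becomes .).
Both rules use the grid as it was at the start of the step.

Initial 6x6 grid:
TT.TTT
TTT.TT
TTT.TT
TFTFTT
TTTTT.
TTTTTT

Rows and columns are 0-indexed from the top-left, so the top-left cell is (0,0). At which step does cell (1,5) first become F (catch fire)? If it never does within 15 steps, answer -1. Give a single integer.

Step 1: cell (1,5)='T' (+6 fires, +2 burnt)
Step 2: cell (1,5)='T' (+10 fires, +6 burnt)
Step 3: cell (1,5)='T' (+8 fires, +10 burnt)
Step 4: cell (1,5)='F' (+4 fires, +8 burnt)
  -> target ignites at step 4
Step 5: cell (1,5)='.' (+2 fires, +4 burnt)
Step 6: cell (1,5)='.' (+0 fires, +2 burnt)
  fire out at step 6

4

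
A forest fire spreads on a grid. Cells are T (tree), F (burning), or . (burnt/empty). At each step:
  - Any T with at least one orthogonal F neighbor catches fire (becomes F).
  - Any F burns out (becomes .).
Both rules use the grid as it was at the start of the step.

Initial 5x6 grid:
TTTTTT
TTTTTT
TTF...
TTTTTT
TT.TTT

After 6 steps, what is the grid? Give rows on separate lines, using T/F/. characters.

Step 1: 3 trees catch fire, 1 burn out
  TTTTTT
  TTFTTT
  TF....
  TTFTTT
  TT.TTT
Step 2: 6 trees catch fire, 3 burn out
  TTFTTT
  TF.FTT
  F.....
  TF.FTT
  TT.TTT
Step 3: 8 trees catch fire, 6 burn out
  TF.FTT
  F...FT
  ......
  F...FT
  TF.FTT
Step 4: 6 trees catch fire, 8 burn out
  F...FT
  .....F
  ......
  .....F
  F...FT
Step 5: 2 trees catch fire, 6 burn out
  .....F
  ......
  ......
  ......
  .....F
Step 6: 0 trees catch fire, 2 burn out
  ......
  ......
  ......
  ......
  ......

......
......
......
......
......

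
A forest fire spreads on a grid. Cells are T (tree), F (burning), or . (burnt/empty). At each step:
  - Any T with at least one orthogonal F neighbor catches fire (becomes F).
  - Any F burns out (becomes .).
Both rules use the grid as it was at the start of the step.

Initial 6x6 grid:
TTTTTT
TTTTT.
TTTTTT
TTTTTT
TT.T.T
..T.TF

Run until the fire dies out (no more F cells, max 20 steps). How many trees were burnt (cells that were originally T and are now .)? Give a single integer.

Answer: 28

Derivation:
Step 1: +2 fires, +1 burnt (F count now 2)
Step 2: +1 fires, +2 burnt (F count now 1)
Step 3: +2 fires, +1 burnt (F count now 2)
Step 4: +2 fires, +2 burnt (F count now 2)
Step 5: +4 fires, +2 burnt (F count now 4)
Step 6: +4 fires, +4 burnt (F count now 4)
Step 7: +6 fires, +4 burnt (F count now 6)
Step 8: +4 fires, +6 burnt (F count now 4)
Step 9: +2 fires, +4 burnt (F count now 2)
Step 10: +1 fires, +2 burnt (F count now 1)
Step 11: +0 fires, +1 burnt (F count now 0)
Fire out after step 11
Initially T: 29, now '.': 35
Total burnt (originally-T cells now '.'): 28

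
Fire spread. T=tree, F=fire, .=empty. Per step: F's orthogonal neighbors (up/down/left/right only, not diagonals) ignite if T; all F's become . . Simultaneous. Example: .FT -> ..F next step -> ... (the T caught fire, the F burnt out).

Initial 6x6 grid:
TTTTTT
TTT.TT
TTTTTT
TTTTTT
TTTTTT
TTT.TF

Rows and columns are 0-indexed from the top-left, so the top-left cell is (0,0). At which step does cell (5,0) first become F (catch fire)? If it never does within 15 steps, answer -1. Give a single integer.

Step 1: cell (5,0)='T' (+2 fires, +1 burnt)
Step 2: cell (5,0)='T' (+2 fires, +2 burnt)
Step 3: cell (5,0)='T' (+3 fires, +2 burnt)
Step 4: cell (5,0)='T' (+4 fires, +3 burnt)
Step 5: cell (5,0)='T' (+6 fires, +4 burnt)
Step 6: cell (5,0)='T' (+5 fires, +6 burnt)
Step 7: cell (5,0)='F' (+5 fires, +5 burnt)
  -> target ignites at step 7
Step 8: cell (5,0)='.' (+3 fires, +5 burnt)
Step 9: cell (5,0)='.' (+2 fires, +3 burnt)
Step 10: cell (5,0)='.' (+1 fires, +2 burnt)
Step 11: cell (5,0)='.' (+0 fires, +1 burnt)
  fire out at step 11

7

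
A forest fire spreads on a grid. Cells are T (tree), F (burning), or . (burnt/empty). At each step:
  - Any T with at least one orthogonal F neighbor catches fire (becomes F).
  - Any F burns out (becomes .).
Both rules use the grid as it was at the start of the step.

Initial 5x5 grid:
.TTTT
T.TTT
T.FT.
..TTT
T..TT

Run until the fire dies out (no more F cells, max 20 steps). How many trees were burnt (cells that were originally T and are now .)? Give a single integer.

Step 1: +3 fires, +1 burnt (F count now 3)
Step 2: +3 fires, +3 burnt (F count now 3)
Step 3: +5 fires, +3 burnt (F count now 5)
Step 4: +2 fires, +5 burnt (F count now 2)
Step 5: +0 fires, +2 burnt (F count now 0)
Fire out after step 5
Initially T: 16, now '.': 22
Total burnt (originally-T cells now '.'): 13

Answer: 13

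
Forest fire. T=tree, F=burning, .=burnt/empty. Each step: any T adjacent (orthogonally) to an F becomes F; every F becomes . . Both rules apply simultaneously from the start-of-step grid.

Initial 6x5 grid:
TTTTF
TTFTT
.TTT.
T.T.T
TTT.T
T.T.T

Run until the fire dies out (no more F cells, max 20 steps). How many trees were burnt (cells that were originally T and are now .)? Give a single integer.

Answer: 18

Derivation:
Step 1: +6 fires, +2 burnt (F count now 6)
Step 2: +5 fires, +6 burnt (F count now 5)
Step 3: +2 fires, +5 burnt (F count now 2)
Step 4: +2 fires, +2 burnt (F count now 2)
Step 5: +1 fires, +2 burnt (F count now 1)
Step 6: +2 fires, +1 burnt (F count now 2)
Step 7: +0 fires, +2 burnt (F count now 0)
Fire out after step 7
Initially T: 21, now '.': 27
Total burnt (originally-T cells now '.'): 18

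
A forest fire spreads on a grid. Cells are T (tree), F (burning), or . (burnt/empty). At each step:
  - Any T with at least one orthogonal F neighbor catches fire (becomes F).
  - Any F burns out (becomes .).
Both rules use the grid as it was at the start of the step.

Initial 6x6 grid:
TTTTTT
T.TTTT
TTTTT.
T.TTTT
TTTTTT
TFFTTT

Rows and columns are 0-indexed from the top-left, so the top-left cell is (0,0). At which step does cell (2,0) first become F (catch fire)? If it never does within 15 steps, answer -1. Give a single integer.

Step 1: cell (2,0)='T' (+4 fires, +2 burnt)
Step 2: cell (2,0)='T' (+4 fires, +4 burnt)
Step 3: cell (2,0)='T' (+5 fires, +4 burnt)
Step 4: cell (2,0)='F' (+6 fires, +5 burnt)
  -> target ignites at step 4
Step 5: cell (2,0)='.' (+5 fires, +6 burnt)
Step 6: cell (2,0)='.' (+4 fires, +5 burnt)
Step 7: cell (2,0)='.' (+2 fires, +4 burnt)
Step 8: cell (2,0)='.' (+1 fires, +2 burnt)
Step 9: cell (2,0)='.' (+0 fires, +1 burnt)
  fire out at step 9

4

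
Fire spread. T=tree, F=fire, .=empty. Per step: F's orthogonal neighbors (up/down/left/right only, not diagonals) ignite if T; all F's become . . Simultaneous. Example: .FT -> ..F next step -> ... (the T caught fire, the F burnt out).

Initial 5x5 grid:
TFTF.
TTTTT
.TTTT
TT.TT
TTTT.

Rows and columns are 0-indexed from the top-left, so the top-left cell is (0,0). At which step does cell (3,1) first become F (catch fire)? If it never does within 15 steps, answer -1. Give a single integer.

Step 1: cell (3,1)='T' (+4 fires, +2 burnt)
Step 2: cell (3,1)='T' (+5 fires, +4 burnt)
Step 3: cell (3,1)='F' (+4 fires, +5 burnt)
  -> target ignites at step 3
Step 4: cell (3,1)='.' (+4 fires, +4 burnt)
Step 5: cell (3,1)='.' (+2 fires, +4 burnt)
Step 6: cell (3,1)='.' (+0 fires, +2 burnt)
  fire out at step 6

3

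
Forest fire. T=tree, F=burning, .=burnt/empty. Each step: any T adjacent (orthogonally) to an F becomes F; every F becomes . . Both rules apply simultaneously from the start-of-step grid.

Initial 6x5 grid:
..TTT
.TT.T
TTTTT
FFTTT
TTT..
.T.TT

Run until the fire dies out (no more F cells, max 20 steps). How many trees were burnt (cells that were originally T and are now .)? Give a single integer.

Step 1: +5 fires, +2 burnt (F count now 5)
Step 2: +5 fires, +5 burnt (F count now 5)
Step 3: +3 fires, +5 burnt (F count now 3)
Step 4: +2 fires, +3 burnt (F count now 2)
Step 5: +2 fires, +2 burnt (F count now 2)
Step 6: +1 fires, +2 burnt (F count now 1)
Step 7: +0 fires, +1 burnt (F count now 0)
Fire out after step 7
Initially T: 20, now '.': 28
Total burnt (originally-T cells now '.'): 18

Answer: 18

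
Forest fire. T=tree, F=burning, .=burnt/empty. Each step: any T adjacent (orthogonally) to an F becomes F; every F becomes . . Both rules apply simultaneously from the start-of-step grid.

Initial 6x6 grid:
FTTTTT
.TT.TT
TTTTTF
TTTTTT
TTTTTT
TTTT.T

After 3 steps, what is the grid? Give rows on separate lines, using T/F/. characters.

Step 1: 4 trees catch fire, 2 burn out
  .FTTTT
  .TT.TF
  TTTTF.
  TTTTTF
  TTTTTT
  TTTT.T
Step 2: 7 trees catch fire, 4 burn out
  ..FTTF
  .FT.F.
  TTTF..
  TTTTF.
  TTTTTF
  TTTT.T
Step 3: 8 trees catch fire, 7 burn out
  ...FF.
  ..F...
  TFF...
  TTTF..
  TTTTF.
  TTTT.F

...FF.
..F...
TFF...
TTTF..
TTTTF.
TTTT.F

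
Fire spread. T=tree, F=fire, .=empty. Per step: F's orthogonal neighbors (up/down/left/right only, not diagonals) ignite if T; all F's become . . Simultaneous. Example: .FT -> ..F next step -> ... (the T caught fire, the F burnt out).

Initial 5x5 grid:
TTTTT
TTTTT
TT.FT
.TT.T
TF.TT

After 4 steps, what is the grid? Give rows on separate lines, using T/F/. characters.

Step 1: 4 trees catch fire, 2 burn out
  TTTTT
  TTTFT
  TT..F
  .FT.T
  F..TT
Step 2: 6 trees catch fire, 4 burn out
  TTTFT
  TTF.F
  TF...
  ..F.F
  ...TT
Step 3: 5 trees catch fire, 6 burn out
  TTF.F
  TF...
  F....
  .....
  ...TF
Step 4: 3 trees catch fire, 5 burn out
  TF...
  F....
  .....
  .....
  ...F.

TF...
F....
.....
.....
...F.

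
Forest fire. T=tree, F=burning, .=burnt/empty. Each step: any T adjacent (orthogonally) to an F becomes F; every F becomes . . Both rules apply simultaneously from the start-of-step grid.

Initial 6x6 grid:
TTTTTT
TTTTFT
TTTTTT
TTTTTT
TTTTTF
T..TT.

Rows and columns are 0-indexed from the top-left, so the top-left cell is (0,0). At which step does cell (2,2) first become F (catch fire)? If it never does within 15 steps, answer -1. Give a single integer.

Step 1: cell (2,2)='T' (+6 fires, +2 burnt)
Step 2: cell (2,2)='T' (+8 fires, +6 burnt)
Step 3: cell (2,2)='F' (+6 fires, +8 burnt)
  -> target ignites at step 3
Step 4: cell (2,2)='.' (+5 fires, +6 burnt)
Step 5: cell (2,2)='.' (+4 fires, +5 burnt)
Step 6: cell (2,2)='.' (+2 fires, +4 burnt)
Step 7: cell (2,2)='.' (+0 fires, +2 burnt)
  fire out at step 7

3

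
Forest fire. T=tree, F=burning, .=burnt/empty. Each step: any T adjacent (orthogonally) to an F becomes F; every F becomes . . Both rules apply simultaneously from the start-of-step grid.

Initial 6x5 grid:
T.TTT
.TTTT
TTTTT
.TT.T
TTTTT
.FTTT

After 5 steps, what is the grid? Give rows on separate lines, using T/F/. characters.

Step 1: 2 trees catch fire, 1 burn out
  T.TTT
  .TTTT
  TTTTT
  .TT.T
  TFTTT
  ..FTT
Step 2: 4 trees catch fire, 2 burn out
  T.TTT
  .TTTT
  TTTTT
  .FT.T
  F.FTT
  ...FT
Step 3: 4 trees catch fire, 4 burn out
  T.TTT
  .TTTT
  TFTTT
  ..F.T
  ...FT
  ....F
Step 4: 4 trees catch fire, 4 burn out
  T.TTT
  .FTTT
  F.FTT
  ....T
  ....F
  .....
Step 5: 3 trees catch fire, 4 burn out
  T.TTT
  ..FTT
  ...FT
  ....F
  .....
  .....

T.TTT
..FTT
...FT
....F
.....
.....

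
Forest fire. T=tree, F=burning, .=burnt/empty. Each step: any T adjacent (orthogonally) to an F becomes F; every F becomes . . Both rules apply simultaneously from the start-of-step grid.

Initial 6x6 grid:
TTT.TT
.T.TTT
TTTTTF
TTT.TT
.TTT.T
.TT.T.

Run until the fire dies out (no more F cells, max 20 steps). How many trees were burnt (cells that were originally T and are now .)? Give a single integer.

Answer: 25

Derivation:
Step 1: +3 fires, +1 burnt (F count now 3)
Step 2: +5 fires, +3 burnt (F count now 5)
Step 3: +3 fires, +5 burnt (F count now 3)
Step 4: +2 fires, +3 burnt (F count now 2)
Step 5: +4 fires, +2 burnt (F count now 4)
Step 6: +5 fires, +4 burnt (F count now 5)
Step 7: +3 fires, +5 burnt (F count now 3)
Step 8: +0 fires, +3 burnt (F count now 0)
Fire out after step 8
Initially T: 26, now '.': 35
Total burnt (originally-T cells now '.'): 25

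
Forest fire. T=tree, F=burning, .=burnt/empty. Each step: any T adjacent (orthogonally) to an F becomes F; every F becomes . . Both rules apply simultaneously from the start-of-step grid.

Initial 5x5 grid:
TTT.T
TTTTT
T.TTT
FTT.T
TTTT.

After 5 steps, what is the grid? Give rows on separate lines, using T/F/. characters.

Step 1: 3 trees catch fire, 1 burn out
  TTT.T
  TTTTT
  F.TTT
  .FT.T
  FTTT.
Step 2: 3 trees catch fire, 3 burn out
  TTT.T
  FTTTT
  ..TTT
  ..F.T
  .FTT.
Step 3: 4 trees catch fire, 3 burn out
  FTT.T
  .FTTT
  ..FTT
  ....T
  ..FT.
Step 4: 4 trees catch fire, 4 burn out
  .FT.T
  ..FTT
  ...FT
  ....T
  ...F.
Step 5: 3 trees catch fire, 4 burn out
  ..F.T
  ...FT
  ....F
  ....T
  .....

..F.T
...FT
....F
....T
.....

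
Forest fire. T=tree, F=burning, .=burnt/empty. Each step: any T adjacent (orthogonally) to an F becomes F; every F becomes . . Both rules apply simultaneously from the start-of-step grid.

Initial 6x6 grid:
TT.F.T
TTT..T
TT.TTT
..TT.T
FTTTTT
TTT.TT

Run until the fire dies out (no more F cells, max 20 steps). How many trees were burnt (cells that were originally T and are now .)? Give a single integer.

Step 1: +2 fires, +2 burnt (F count now 2)
Step 2: +2 fires, +2 burnt (F count now 2)
Step 3: +3 fires, +2 burnt (F count now 3)
Step 4: +2 fires, +3 burnt (F count now 2)
Step 5: +3 fires, +2 burnt (F count now 3)
Step 6: +3 fires, +3 burnt (F count now 3)
Step 7: +1 fires, +3 burnt (F count now 1)
Step 8: +1 fires, +1 burnt (F count now 1)
Step 9: +1 fires, +1 burnt (F count now 1)
Step 10: +0 fires, +1 burnt (F count now 0)
Fire out after step 10
Initially T: 25, now '.': 29
Total burnt (originally-T cells now '.'): 18

Answer: 18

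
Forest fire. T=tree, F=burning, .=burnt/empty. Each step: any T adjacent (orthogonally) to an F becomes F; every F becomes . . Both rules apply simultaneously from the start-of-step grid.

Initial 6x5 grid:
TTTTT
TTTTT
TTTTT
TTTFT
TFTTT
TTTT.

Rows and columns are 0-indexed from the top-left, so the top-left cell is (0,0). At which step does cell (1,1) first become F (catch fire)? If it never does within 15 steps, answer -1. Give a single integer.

Step 1: cell (1,1)='T' (+8 fires, +2 burnt)
Step 2: cell (1,1)='T' (+9 fires, +8 burnt)
Step 3: cell (1,1)='F' (+5 fires, +9 burnt)
  -> target ignites at step 3
Step 4: cell (1,1)='.' (+4 fires, +5 burnt)
Step 5: cell (1,1)='.' (+1 fires, +4 burnt)
Step 6: cell (1,1)='.' (+0 fires, +1 burnt)
  fire out at step 6

3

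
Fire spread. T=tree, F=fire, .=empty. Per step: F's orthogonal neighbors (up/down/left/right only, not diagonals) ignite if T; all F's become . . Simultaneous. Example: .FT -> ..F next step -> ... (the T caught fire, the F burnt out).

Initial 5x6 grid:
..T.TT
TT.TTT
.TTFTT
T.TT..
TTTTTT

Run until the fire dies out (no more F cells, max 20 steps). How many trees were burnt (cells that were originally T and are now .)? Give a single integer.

Answer: 20

Derivation:
Step 1: +4 fires, +1 burnt (F count now 4)
Step 2: +5 fires, +4 burnt (F count now 5)
Step 3: +5 fires, +5 burnt (F count now 5)
Step 4: +4 fires, +5 burnt (F count now 4)
Step 5: +1 fires, +4 burnt (F count now 1)
Step 6: +1 fires, +1 burnt (F count now 1)
Step 7: +0 fires, +1 burnt (F count now 0)
Fire out after step 7
Initially T: 21, now '.': 29
Total burnt (originally-T cells now '.'): 20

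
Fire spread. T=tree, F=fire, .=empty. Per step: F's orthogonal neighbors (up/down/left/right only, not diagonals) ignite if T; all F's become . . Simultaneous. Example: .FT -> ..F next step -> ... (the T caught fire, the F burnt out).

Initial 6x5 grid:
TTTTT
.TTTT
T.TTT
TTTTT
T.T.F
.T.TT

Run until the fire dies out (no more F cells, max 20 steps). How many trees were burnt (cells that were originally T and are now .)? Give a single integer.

Step 1: +2 fires, +1 burnt (F count now 2)
Step 2: +3 fires, +2 burnt (F count now 3)
Step 3: +3 fires, +3 burnt (F count now 3)
Step 4: +5 fires, +3 burnt (F count now 5)
Step 5: +3 fires, +5 burnt (F count now 3)
Step 6: +4 fires, +3 burnt (F count now 4)
Step 7: +1 fires, +4 burnt (F count now 1)
Step 8: +1 fires, +1 burnt (F count now 1)
Step 9: +0 fires, +1 burnt (F count now 0)
Fire out after step 9
Initially T: 23, now '.': 29
Total burnt (originally-T cells now '.'): 22

Answer: 22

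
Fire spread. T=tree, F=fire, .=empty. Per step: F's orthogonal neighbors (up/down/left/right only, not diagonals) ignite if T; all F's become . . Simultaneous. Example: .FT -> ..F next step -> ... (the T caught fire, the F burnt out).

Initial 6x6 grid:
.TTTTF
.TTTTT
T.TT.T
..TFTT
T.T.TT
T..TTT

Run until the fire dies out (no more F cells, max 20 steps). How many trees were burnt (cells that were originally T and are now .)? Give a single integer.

Answer: 21

Derivation:
Step 1: +5 fires, +2 burnt (F count now 5)
Step 2: +8 fires, +5 burnt (F count now 8)
Step 3: +4 fires, +8 burnt (F count now 4)
Step 4: +4 fires, +4 burnt (F count now 4)
Step 5: +0 fires, +4 burnt (F count now 0)
Fire out after step 5
Initially T: 24, now '.': 33
Total burnt (originally-T cells now '.'): 21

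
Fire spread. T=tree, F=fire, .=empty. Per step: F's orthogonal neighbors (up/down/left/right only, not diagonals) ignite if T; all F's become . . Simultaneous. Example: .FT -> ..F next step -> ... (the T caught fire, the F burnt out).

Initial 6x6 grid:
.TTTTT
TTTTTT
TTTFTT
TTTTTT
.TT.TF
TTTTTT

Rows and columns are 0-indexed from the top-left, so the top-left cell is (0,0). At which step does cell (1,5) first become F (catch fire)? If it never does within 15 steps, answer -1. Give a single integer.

Step 1: cell (1,5)='T' (+7 fires, +2 burnt)
Step 2: cell (1,5)='T' (+8 fires, +7 burnt)
Step 3: cell (1,5)='F' (+8 fires, +8 burnt)
  -> target ignites at step 3
Step 4: cell (1,5)='.' (+6 fires, +8 burnt)
Step 5: cell (1,5)='.' (+1 fires, +6 burnt)
Step 6: cell (1,5)='.' (+1 fires, +1 burnt)
Step 7: cell (1,5)='.' (+0 fires, +1 burnt)
  fire out at step 7

3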